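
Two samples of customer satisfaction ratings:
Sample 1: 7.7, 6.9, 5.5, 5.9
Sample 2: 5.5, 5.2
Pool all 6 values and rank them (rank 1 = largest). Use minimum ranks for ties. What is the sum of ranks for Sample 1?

Sorted (descending): 7.7, 6.9, 5.9, 5.5, 5.5, 5.2
The 2 values of 5.5 occupy positions 4–5 → each gets rank 4.
Sample 1 values → pooled ranks: 7.7→1, 6.9→2, 5.5→4, 5.9→3
Rank sum = 1 + 2 + 4 + 3 = 10

10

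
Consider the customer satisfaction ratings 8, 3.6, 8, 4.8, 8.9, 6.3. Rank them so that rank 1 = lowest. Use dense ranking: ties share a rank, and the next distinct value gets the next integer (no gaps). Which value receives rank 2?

Sorted (ascending): 3.6, 4.8, 6.3, 8, 8, 8.9
The 2 values of 8 share dense rank 4.
Remaining distinct values take the next consecutive integers.
Rank 2 → value 4.8.

4.8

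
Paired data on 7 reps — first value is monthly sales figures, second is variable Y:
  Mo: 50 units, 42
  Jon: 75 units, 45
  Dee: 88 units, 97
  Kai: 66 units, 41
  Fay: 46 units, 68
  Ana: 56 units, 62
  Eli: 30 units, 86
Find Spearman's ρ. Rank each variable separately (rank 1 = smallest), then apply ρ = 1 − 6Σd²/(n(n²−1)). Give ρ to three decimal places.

Ranks of variable 1: 3, 6, 7, 5, 2, 4, 1
Ranks of variable 2: 2, 3, 7, 1, 5, 4, 6
d = r₁ − r₂: 1, 3, 0, 4, -3, 0, -5
d²: 1, 9, 0, 16, 9, 0, 25; Σd² = 60
ρ = 1 − 6·60/(7·48) = 1 − 360/336 = -0.071

-0.071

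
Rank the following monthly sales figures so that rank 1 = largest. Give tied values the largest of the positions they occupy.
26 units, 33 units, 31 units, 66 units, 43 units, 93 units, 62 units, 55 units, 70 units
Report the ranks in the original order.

Sorted (descending): 93, 70, 66, 62, 55, 43, 33, 31, 26
No ties — each value takes its position as its rank.

9, 7, 8, 3, 6, 1, 4, 5, 2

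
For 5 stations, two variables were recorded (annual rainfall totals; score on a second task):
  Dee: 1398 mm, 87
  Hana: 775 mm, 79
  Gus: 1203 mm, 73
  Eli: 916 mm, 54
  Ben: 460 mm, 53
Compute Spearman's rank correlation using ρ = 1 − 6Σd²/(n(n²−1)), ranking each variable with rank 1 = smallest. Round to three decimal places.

0.700

Ranks of variable 1: 5, 2, 4, 3, 1
Ranks of variable 2: 5, 4, 3, 2, 1
d = r₁ − r₂: 0, -2, 1, 1, 0
d²: 0, 4, 1, 1, 0; Σd² = 6
ρ = 1 − 6·6/(5·24) = 1 − 36/120 = 0.700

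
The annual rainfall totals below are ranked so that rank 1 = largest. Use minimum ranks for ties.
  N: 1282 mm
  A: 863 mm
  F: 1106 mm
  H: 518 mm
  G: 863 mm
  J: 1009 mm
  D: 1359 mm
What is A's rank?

5

Sorted (descending): 1359, 1282, 1106, 1009, 863, 863, 518
The 2 values of 863 occupy positions 5–6 → each gets rank 5.
A has value 863 mm → rank 5.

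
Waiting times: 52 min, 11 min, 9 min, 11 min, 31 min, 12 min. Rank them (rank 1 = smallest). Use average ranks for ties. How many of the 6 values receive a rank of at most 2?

Sorted (ascending): 9, 11, 11, 12, 31, 52
The 2 values of 11 occupy positions 2–3 → average rank (2+3)/2 = 2.5.
Ranks ≤ 2: {1} → 1 value.

1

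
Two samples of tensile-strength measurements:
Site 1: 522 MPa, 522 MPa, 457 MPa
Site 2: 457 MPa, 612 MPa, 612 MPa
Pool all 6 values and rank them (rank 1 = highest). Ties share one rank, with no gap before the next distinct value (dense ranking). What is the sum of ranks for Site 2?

Sorted (descending): 612, 612, 522, 522, 457, 457
The 2 values of 612 share dense rank 1.
The 2 values of 522 share dense rank 2.
The 2 values of 457 share dense rank 3.
Site 2 values → pooled ranks: 457→3, 612→1, 612→1
Rank sum = 3 + 1 + 1 = 5

5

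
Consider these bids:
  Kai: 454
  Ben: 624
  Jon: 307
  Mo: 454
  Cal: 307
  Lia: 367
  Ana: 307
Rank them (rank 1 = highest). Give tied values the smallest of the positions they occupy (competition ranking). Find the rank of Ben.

Sorted (descending): 624, 454, 454, 367, 307, 307, 307
The 2 values of 454 occupy positions 2–3 → each gets rank 2.
The 3 values of 307 occupy positions 5–7 → each gets rank 5.
Ben has value 624 → rank 1.

1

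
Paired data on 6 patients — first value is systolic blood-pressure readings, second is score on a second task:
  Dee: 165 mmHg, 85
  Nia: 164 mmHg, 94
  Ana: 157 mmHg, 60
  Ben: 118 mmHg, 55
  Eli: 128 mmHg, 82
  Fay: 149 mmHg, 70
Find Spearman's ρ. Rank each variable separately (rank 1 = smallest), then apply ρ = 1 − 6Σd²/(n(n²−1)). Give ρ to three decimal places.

Ranks of variable 1: 6, 5, 4, 1, 2, 3
Ranks of variable 2: 5, 6, 2, 1, 4, 3
d = r₁ − r₂: 1, -1, 2, 0, -2, 0
d²: 1, 1, 4, 0, 4, 0; Σd² = 10
ρ = 1 − 6·10/(6·35) = 1 − 60/210 = 0.714

0.714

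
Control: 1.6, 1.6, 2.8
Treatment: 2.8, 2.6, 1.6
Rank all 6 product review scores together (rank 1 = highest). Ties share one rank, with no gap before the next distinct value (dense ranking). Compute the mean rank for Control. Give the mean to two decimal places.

Sorted (descending): 2.8, 2.8, 2.6, 1.6, 1.6, 1.6
The 2 values of 2.8 share dense rank 1.
The 3 values of 1.6 share dense rank 3.
Remaining distinct values take the next consecutive integers.
Control values → pooled ranks: 1.6→3, 1.6→3, 2.8→1
Mean rank = (3 + 3 + 1) / 3 = 2.33

2.33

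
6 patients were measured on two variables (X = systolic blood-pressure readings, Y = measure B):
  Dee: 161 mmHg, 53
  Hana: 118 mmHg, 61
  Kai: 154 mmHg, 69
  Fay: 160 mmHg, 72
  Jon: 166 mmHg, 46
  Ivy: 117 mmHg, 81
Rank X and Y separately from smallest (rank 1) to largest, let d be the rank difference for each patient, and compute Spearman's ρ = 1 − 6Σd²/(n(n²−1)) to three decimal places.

Ranks of variable 1: 5, 2, 3, 4, 6, 1
Ranks of variable 2: 2, 3, 4, 5, 1, 6
d = r₁ − r₂: 3, -1, -1, -1, 5, -5
d²: 9, 1, 1, 1, 25, 25; Σd² = 62
ρ = 1 − 6·62/(6·35) = 1 − 372/210 = -0.771

-0.771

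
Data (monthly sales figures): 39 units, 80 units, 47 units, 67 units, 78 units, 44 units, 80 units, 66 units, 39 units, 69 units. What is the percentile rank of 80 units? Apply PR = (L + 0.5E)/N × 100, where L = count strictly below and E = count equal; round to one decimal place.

90.0

N = 10.
Strictly below 80: 8. Equal to 80: 2.
PR = (8 + 0.5·2)/10 × 100 = 90.0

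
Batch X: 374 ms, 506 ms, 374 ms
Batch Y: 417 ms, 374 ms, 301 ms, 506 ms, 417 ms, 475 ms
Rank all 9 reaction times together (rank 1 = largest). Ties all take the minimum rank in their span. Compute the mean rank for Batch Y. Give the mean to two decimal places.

Sorted (descending): 506, 506, 475, 417, 417, 374, 374, 374, 301
The 2 values of 506 occupy positions 1–2 → each gets rank 1.
The 2 values of 417 occupy positions 4–5 → each gets rank 4.
The 3 values of 374 occupy positions 6–8 → each gets rank 6.
Batch Y values → pooled ranks: 417→4, 374→6, 301→9, 506→1, 417→4, 475→3
Mean rank = (4 + 6 + 9 + 1 + 4 + 3) / 6 = 4.50

4.50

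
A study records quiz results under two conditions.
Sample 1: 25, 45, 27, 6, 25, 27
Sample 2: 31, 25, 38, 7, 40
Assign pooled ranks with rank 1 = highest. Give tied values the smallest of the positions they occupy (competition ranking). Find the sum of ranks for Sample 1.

36

Sorted (descending): 45, 40, 38, 31, 27, 27, 25, 25, 25, 7, 6
The 2 values of 27 occupy positions 5–6 → each gets rank 5.
The 3 values of 25 occupy positions 7–9 → each gets rank 7.
Sample 1 values → pooled ranks: 25→7, 45→1, 27→5, 6→11, 25→7, 27→5
Rank sum = 7 + 1 + 5 + 11 + 7 + 5 = 36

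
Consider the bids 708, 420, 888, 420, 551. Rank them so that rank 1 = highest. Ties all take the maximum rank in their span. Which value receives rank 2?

708

Sorted (descending): 888, 708, 551, 420, 420
The 2 values of 420 occupy positions 4–5 → each gets rank 5.
Rank 2 → value 708.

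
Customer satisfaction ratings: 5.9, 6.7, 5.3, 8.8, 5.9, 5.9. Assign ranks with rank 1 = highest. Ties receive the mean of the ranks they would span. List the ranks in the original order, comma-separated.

4, 2, 6, 1, 4, 4

Sorted (descending): 8.8, 6.7, 5.9, 5.9, 5.9, 5.3
The 3 values of 5.9 occupy positions 3–5 → average rank 4.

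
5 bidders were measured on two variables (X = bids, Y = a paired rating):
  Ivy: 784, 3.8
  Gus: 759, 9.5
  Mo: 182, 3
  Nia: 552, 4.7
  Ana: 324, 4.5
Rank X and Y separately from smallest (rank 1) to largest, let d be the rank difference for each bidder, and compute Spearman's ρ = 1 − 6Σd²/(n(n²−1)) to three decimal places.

Ranks of variable 1: 5, 4, 1, 3, 2
Ranks of variable 2: 2, 5, 1, 4, 3
d = r₁ − r₂: 3, -1, 0, -1, -1
d²: 9, 1, 0, 1, 1; Σd² = 12
ρ = 1 − 6·12/(5·24) = 1 − 72/120 = 0.400

0.400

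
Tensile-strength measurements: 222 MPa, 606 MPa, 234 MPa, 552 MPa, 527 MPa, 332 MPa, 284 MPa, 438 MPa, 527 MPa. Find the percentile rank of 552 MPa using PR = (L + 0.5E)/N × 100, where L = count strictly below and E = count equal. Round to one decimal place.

83.3

N = 9.
Strictly below 552: 7. Equal to 552: 1.
PR = (7 + 0.5·1)/9 × 100 = 83.3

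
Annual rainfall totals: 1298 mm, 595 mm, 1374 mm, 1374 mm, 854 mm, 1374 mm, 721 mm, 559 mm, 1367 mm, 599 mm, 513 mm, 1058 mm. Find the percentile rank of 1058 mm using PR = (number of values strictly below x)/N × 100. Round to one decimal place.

50.0

N = 12.
Strictly below 1058: 6. Equal to 1058: 1.
PR = 6/12 × 100 = 50.0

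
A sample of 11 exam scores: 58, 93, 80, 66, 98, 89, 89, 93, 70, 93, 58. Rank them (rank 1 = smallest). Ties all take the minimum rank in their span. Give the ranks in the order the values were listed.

1, 8, 5, 3, 11, 6, 6, 8, 4, 8, 1

Sorted (ascending): 58, 58, 66, 70, 80, 89, 89, 93, 93, 93, 98
The 2 values of 58 occupy positions 1–2 → each gets rank 1.
The 2 values of 89 occupy positions 6–7 → each gets rank 6.
The 3 values of 93 occupy positions 8–10 → each gets rank 8.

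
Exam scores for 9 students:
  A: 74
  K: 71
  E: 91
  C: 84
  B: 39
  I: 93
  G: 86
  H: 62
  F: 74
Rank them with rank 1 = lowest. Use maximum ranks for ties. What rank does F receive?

Sorted (ascending): 39, 62, 71, 74, 74, 84, 86, 91, 93
The 2 values of 74 occupy positions 4–5 → each gets rank 5.
F has value 74 → rank 5.

5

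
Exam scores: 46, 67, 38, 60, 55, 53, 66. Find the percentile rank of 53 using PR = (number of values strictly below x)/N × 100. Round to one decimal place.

28.6

N = 7.
Strictly below 53: 2. Equal to 53: 1.
PR = 2/7 × 100 = 28.6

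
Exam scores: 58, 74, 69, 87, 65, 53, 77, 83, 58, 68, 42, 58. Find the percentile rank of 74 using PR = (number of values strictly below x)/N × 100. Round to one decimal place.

66.7

N = 12.
Strictly below 74: 8. Equal to 74: 1.
PR = 8/12 × 100 = 66.7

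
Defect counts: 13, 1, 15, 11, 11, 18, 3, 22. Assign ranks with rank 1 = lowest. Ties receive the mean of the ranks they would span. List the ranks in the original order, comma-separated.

Sorted (ascending): 1, 3, 11, 11, 13, 15, 18, 22
The 2 values of 11 occupy positions 3–4 → average rank (3+4)/2 = 3.5.

5, 1, 6, 3.5, 3.5, 7, 2, 8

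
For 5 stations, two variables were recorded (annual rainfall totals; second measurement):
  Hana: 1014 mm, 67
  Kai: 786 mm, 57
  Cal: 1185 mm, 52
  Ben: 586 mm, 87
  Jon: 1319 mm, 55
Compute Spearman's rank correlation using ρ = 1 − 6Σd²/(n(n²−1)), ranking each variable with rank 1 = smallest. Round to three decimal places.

-0.800

Ranks of variable 1: 3, 2, 4, 1, 5
Ranks of variable 2: 4, 3, 1, 5, 2
d = r₁ − r₂: -1, -1, 3, -4, 3
d²: 1, 1, 9, 16, 9; Σd² = 36
ρ = 1 − 6·36/(5·24) = 1 − 216/120 = -0.800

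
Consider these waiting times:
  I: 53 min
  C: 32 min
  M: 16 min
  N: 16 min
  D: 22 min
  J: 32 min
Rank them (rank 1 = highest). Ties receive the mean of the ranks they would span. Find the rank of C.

2.5

Sorted (descending): 53, 32, 32, 22, 16, 16
The 2 values of 32 occupy positions 2–3 → average rank (2+3)/2 = 2.5.
The 2 values of 16 occupy positions 5–6 → average rank (5+6)/2 = 5.5.
C has value 32 min → rank 2.5.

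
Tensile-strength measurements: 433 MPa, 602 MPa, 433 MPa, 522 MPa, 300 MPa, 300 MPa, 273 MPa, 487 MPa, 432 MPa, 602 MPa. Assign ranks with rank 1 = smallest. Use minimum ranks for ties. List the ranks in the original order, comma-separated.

5, 9, 5, 8, 2, 2, 1, 7, 4, 9

Sorted (ascending): 273, 300, 300, 432, 433, 433, 487, 522, 602, 602
The 2 values of 300 occupy positions 2–3 → each gets rank 2.
The 2 values of 433 occupy positions 5–6 → each gets rank 5.
The 2 values of 602 occupy positions 9–10 → each gets rank 9.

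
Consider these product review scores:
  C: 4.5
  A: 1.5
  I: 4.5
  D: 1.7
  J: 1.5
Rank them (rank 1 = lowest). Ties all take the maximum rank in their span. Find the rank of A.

Sorted (ascending): 1.5, 1.5, 1.7, 4.5, 4.5
The 2 values of 1.5 occupy positions 1–2 → each gets rank 2.
The 2 values of 4.5 occupy positions 4–5 → each gets rank 5.
A has value 1.5 → rank 2.

2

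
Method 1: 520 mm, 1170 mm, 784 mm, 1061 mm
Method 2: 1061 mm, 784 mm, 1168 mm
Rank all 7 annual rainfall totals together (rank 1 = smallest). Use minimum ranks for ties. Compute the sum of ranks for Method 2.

12

Sorted (ascending): 520, 784, 784, 1061, 1061, 1168, 1170
The 2 values of 784 occupy positions 2–3 → each gets rank 2.
The 2 values of 1061 occupy positions 4–5 → each gets rank 4.
Method 2 values → pooled ranks: 1061→4, 784→2, 1168→6
Rank sum = 4 + 2 + 6 = 12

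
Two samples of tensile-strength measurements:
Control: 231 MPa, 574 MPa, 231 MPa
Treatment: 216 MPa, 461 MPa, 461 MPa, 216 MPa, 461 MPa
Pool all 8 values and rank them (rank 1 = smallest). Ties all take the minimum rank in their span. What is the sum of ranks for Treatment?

Sorted (ascending): 216, 216, 231, 231, 461, 461, 461, 574
The 2 values of 216 occupy positions 1–2 → each gets rank 1.
The 2 values of 231 occupy positions 3–4 → each gets rank 3.
The 3 values of 461 occupy positions 5–7 → each gets rank 5.
Treatment values → pooled ranks: 216→1, 461→5, 461→5, 216→1, 461→5
Rank sum = 1 + 5 + 5 + 1 + 5 = 17

17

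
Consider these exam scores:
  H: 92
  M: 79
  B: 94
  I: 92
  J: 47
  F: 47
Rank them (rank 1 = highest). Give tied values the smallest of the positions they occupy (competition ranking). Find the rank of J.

Sorted (descending): 94, 92, 92, 79, 47, 47
The 2 values of 92 occupy positions 2–3 → each gets rank 2.
The 2 values of 47 occupy positions 5–6 → each gets rank 5.
J has value 47 → rank 5.

5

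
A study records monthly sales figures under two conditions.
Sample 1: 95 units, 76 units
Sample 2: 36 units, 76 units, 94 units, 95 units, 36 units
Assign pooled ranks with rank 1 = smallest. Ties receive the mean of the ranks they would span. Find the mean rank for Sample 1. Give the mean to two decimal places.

5.00

Sorted (ascending): 36, 36, 76, 76, 94, 95, 95
The 2 values of 36 occupy positions 1–2 → average rank (1+2)/2 = 1.5.
The 2 values of 76 occupy positions 3–4 → average rank (3+4)/2 = 3.5.
The 2 values of 95 occupy positions 6–7 → average rank (6+7)/2 = 6.5.
Sample 1 values → pooled ranks: 95→6.5, 76→3.5
Mean rank = (6.5 + 3.5) / 2 = 5.00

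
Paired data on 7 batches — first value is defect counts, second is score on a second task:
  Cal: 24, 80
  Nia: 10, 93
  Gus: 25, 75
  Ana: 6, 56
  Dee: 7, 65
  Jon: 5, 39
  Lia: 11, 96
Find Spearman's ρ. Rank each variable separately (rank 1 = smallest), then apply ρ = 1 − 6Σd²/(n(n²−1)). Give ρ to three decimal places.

Ranks of variable 1: 6, 4, 7, 2, 3, 1, 5
Ranks of variable 2: 5, 6, 4, 2, 3, 1, 7
d = r₁ − r₂: 1, -2, 3, 0, 0, 0, -2
d²: 1, 4, 9, 0, 0, 0, 4; Σd² = 18
ρ = 1 − 6·18/(7·48) = 1 − 108/336 = 0.679

0.679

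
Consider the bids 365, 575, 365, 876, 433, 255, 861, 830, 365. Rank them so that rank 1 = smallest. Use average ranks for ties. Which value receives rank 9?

Sorted (ascending): 255, 365, 365, 365, 433, 575, 830, 861, 876
The 3 values of 365 occupy positions 2–4 → average rank 3.
Rank 9 → value 876.

876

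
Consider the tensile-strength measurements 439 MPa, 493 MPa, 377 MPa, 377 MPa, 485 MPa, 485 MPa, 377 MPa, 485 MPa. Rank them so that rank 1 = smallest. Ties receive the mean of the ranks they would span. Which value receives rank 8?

Sorted (ascending): 377, 377, 377, 439, 485, 485, 485, 493
The 3 values of 377 occupy positions 1–3 → average rank 2.
The 3 values of 485 occupy positions 5–7 → average rank 6.
Rank 8 → value 493.

493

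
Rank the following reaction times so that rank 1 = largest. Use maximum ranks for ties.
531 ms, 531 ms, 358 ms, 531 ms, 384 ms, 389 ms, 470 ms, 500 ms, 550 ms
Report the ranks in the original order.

4, 4, 9, 4, 8, 7, 6, 5, 1

Sorted (descending): 550, 531, 531, 531, 500, 470, 389, 384, 358
The 3 values of 531 occupy positions 2–4 → each gets rank 4.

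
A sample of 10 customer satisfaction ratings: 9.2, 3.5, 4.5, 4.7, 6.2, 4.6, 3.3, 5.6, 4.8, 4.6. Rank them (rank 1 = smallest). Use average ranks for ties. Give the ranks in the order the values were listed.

Sorted (ascending): 3.3, 3.5, 4.5, 4.6, 4.6, 4.7, 4.8, 5.6, 6.2, 9.2
The 2 values of 4.6 occupy positions 4–5 → average rank (4+5)/2 = 4.5.

10, 2, 3, 6, 9, 4.5, 1, 8, 7, 4.5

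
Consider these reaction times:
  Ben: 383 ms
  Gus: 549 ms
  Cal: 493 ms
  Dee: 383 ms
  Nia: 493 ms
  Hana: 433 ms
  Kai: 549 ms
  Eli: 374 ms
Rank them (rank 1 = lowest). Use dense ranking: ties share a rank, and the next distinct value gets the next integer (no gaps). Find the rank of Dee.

Sorted (ascending): 374, 383, 383, 433, 493, 493, 549, 549
The 2 values of 383 share dense rank 2.
The 2 values of 493 share dense rank 4.
The 2 values of 549 share dense rank 5.
Remaining distinct values take the next consecutive integers.
Dee has value 383 ms → rank 2.

2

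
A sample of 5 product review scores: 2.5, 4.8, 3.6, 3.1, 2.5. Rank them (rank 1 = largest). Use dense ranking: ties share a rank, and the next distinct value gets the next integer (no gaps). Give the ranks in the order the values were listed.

4, 1, 2, 3, 4

Sorted (descending): 4.8, 3.6, 3.1, 2.5, 2.5
The 2 values of 2.5 share dense rank 4.
Remaining distinct values take the next consecutive integers.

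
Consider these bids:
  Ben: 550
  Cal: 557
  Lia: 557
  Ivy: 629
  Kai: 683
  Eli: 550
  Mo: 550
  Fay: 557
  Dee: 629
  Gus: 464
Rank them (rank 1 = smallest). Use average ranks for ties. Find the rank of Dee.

8.5

Sorted (ascending): 464, 550, 550, 550, 557, 557, 557, 629, 629, 683
The 3 values of 550 occupy positions 2–4 → average rank 3.
The 3 values of 557 occupy positions 5–7 → average rank 6.
The 2 values of 629 occupy positions 8–9 → average rank (8+9)/2 = 8.5.
Dee has value 629 → rank 8.5.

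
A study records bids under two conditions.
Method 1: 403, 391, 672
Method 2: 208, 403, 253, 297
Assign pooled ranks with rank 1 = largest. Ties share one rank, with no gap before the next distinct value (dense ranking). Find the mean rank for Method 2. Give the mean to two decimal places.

4.25

Sorted (descending): 672, 403, 403, 391, 297, 253, 208
The 2 values of 403 share dense rank 2.
Remaining distinct values take the next consecutive integers.
Method 2 values → pooled ranks: 208→6, 403→2, 253→5, 297→4
Mean rank = (6 + 2 + 5 + 4) / 4 = 4.25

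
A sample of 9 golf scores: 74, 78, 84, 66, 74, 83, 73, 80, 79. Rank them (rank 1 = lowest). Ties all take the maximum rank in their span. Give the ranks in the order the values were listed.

Sorted (ascending): 66, 73, 74, 74, 78, 79, 80, 83, 84
The 2 values of 74 occupy positions 3–4 → each gets rank 4.

4, 5, 9, 1, 4, 8, 2, 7, 6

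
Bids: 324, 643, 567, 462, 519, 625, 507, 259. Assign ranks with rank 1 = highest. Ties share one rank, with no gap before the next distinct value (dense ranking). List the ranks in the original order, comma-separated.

Sorted (descending): 643, 625, 567, 519, 507, 462, 324, 259
No ties — each value takes its position as its rank.

7, 1, 3, 6, 4, 2, 5, 8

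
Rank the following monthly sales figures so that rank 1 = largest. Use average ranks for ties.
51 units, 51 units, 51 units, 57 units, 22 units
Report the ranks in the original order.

3, 3, 3, 1, 5

Sorted (descending): 57, 51, 51, 51, 22
The 3 values of 51 occupy positions 2–4 → average rank 3.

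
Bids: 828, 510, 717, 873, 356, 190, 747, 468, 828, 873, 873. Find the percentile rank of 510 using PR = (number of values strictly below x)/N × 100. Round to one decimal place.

N = 11.
Strictly below 510: 3. Equal to 510: 1.
PR = 3/11 × 100 = 27.3

27.3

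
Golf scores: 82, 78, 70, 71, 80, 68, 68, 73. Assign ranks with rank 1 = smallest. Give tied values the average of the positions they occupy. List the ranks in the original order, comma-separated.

Sorted (ascending): 68, 68, 70, 71, 73, 78, 80, 82
The 2 values of 68 occupy positions 1–2 → average rank (1+2)/2 = 1.5.

8, 6, 3, 4, 7, 1.5, 1.5, 5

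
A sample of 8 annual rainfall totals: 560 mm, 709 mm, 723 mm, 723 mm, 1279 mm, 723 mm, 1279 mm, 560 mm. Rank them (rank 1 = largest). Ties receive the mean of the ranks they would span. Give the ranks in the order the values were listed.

7.5, 6, 4, 4, 1.5, 4, 1.5, 7.5

Sorted (descending): 1279, 1279, 723, 723, 723, 709, 560, 560
The 2 values of 1279 occupy positions 1–2 → average rank (1+2)/2 = 1.5.
The 3 values of 723 occupy positions 3–5 → average rank 4.
The 2 values of 560 occupy positions 7–8 → average rank (7+8)/2 = 7.5.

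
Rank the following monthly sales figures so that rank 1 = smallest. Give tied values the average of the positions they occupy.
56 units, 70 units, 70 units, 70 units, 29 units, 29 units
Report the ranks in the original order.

3, 5, 5, 5, 1.5, 1.5

Sorted (ascending): 29, 29, 56, 70, 70, 70
The 2 values of 29 occupy positions 1–2 → average rank (1+2)/2 = 1.5.
The 3 values of 70 occupy positions 4–6 → average rank 5.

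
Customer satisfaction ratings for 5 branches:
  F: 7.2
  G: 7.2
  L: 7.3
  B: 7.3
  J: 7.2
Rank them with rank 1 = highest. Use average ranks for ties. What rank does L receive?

Sorted (descending): 7.3, 7.3, 7.2, 7.2, 7.2
The 2 values of 7.3 occupy positions 1–2 → average rank (1+2)/2 = 1.5.
The 3 values of 7.2 occupy positions 3–5 → average rank 4.
L has value 7.3 → rank 1.5.

1.5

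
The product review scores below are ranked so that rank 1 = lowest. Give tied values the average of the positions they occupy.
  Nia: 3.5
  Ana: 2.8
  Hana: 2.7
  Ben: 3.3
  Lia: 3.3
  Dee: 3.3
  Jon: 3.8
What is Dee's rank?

Sorted (ascending): 2.7, 2.8, 3.3, 3.3, 3.3, 3.5, 3.8
The 3 values of 3.3 occupy positions 3–5 → average rank 4.
Dee has value 3.3 → rank 4.

4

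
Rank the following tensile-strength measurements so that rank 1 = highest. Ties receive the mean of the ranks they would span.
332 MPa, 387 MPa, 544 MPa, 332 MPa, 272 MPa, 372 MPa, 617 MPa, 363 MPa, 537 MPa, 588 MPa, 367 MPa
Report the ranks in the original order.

Sorted (descending): 617, 588, 544, 537, 387, 372, 367, 363, 332, 332, 272
The 2 values of 332 occupy positions 9–10 → average rank (9+10)/2 = 9.5.

9.5, 5, 3, 9.5, 11, 6, 1, 8, 4, 2, 7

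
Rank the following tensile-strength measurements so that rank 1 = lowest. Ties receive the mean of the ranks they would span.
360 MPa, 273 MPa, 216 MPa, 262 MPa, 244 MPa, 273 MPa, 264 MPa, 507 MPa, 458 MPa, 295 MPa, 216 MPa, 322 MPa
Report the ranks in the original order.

Sorted (ascending): 216, 216, 244, 262, 264, 273, 273, 295, 322, 360, 458, 507
The 2 values of 216 occupy positions 1–2 → average rank (1+2)/2 = 1.5.
The 2 values of 273 occupy positions 6–7 → average rank (6+7)/2 = 6.5.

10, 6.5, 1.5, 4, 3, 6.5, 5, 12, 11, 8, 1.5, 9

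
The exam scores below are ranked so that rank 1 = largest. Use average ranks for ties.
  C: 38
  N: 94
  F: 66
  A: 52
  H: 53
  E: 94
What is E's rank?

Sorted (descending): 94, 94, 66, 53, 52, 38
The 2 values of 94 occupy positions 1–2 → average rank (1+2)/2 = 1.5.
E has value 94 → rank 1.5.

1.5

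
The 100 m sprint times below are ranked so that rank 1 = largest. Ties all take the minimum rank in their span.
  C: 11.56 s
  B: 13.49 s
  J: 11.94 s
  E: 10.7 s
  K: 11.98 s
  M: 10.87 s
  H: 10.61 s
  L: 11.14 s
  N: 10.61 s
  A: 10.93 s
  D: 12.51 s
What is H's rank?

10

Sorted (descending): 13.49, 12.51, 11.98, 11.94, 11.56, 11.14, 10.93, 10.87, 10.7, 10.61, 10.61
The 2 values of 10.61 occupy positions 10–11 → each gets rank 10.
H has value 10.61 s → rank 10.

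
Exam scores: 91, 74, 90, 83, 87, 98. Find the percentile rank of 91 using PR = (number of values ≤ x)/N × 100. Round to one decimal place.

83.3

N = 6.
Strictly below 91: 4. Equal to 91: 1.
PR = 5/6 × 100 = 83.3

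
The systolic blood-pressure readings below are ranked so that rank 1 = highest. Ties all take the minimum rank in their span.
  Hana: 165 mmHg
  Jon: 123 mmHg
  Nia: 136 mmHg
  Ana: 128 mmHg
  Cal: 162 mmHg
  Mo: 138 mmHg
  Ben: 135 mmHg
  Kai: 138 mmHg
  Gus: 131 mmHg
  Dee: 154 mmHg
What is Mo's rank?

Sorted (descending): 165, 162, 154, 138, 138, 136, 135, 131, 128, 123
The 2 values of 138 occupy positions 4–5 → each gets rank 4.
Mo has value 138 mmHg → rank 4.

4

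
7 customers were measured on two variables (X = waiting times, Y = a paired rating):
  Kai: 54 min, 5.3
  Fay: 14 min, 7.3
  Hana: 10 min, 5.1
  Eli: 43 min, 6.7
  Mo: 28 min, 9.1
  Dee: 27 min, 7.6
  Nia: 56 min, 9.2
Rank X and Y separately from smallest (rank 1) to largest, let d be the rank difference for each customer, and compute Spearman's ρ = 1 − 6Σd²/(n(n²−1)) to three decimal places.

0.429

Ranks of variable 1: 6, 2, 1, 5, 4, 3, 7
Ranks of variable 2: 2, 4, 1, 3, 6, 5, 7
d = r₁ − r₂: 4, -2, 0, 2, -2, -2, 0
d²: 16, 4, 0, 4, 4, 4, 0; Σd² = 32
ρ = 1 − 6·32/(7·48) = 1 − 192/336 = 0.429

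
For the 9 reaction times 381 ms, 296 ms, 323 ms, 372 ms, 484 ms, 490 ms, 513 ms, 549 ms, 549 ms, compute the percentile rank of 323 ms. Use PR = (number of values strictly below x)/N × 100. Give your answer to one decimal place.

N = 9.
Strictly below 323: 1. Equal to 323: 1.
PR = 1/9 × 100 = 11.1

11.1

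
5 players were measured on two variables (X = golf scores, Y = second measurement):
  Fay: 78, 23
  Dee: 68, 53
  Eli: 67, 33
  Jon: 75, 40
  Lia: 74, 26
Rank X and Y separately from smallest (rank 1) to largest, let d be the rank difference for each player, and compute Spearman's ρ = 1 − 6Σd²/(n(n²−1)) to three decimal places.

Ranks of variable 1: 5, 2, 1, 4, 3
Ranks of variable 2: 1, 5, 3, 4, 2
d = r₁ − r₂: 4, -3, -2, 0, 1
d²: 16, 9, 4, 0, 1; Σd² = 30
ρ = 1 − 6·30/(5·24) = 1 − 180/120 = -0.500

-0.500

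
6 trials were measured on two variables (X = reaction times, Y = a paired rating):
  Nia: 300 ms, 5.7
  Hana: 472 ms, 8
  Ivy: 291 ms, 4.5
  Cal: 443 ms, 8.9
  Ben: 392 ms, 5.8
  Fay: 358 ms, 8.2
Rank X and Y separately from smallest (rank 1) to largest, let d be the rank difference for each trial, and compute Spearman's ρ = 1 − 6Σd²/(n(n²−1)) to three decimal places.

0.714

Ranks of variable 1: 2, 6, 1, 5, 4, 3
Ranks of variable 2: 2, 4, 1, 6, 3, 5
d = r₁ − r₂: 0, 2, 0, -1, 1, -2
d²: 0, 4, 0, 1, 1, 4; Σd² = 10
ρ = 1 − 6·10/(6·35) = 1 − 60/210 = 0.714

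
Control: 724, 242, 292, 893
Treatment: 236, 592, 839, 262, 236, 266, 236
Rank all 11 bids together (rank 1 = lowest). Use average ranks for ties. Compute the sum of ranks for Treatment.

Sorted (ascending): 236, 236, 236, 242, 262, 266, 292, 592, 724, 839, 893
The 3 values of 236 occupy positions 1–3 → average rank 2.
Treatment values → pooled ranks: 236→2, 592→8, 839→10, 262→5, 236→2, 266→6, 236→2
Rank sum = 2 + 8 + 10 + 5 + 2 + 6 + 2 = 35

35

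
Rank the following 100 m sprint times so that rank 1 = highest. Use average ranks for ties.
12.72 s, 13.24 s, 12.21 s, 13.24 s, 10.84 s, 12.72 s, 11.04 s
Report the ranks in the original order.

Sorted (descending): 13.24, 13.24, 12.72, 12.72, 12.21, 11.04, 10.84
The 2 values of 13.24 occupy positions 1–2 → average rank (1+2)/2 = 1.5.
The 2 values of 12.72 occupy positions 3–4 → average rank (3+4)/2 = 3.5.

3.5, 1.5, 5, 1.5, 7, 3.5, 6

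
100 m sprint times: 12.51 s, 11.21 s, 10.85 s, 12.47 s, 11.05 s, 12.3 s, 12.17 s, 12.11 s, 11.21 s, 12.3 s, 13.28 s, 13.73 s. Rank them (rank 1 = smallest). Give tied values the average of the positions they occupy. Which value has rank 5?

12.11

Sorted (ascending): 10.85, 11.05, 11.21, 11.21, 12.11, 12.17, 12.3, 12.3, 12.47, 12.51, 13.28, 13.73
The 2 values of 11.21 occupy positions 3–4 → average rank (3+4)/2 = 3.5.
The 2 values of 12.3 occupy positions 7–8 → average rank (7+8)/2 = 7.5.
Rank 5 → value 12.11.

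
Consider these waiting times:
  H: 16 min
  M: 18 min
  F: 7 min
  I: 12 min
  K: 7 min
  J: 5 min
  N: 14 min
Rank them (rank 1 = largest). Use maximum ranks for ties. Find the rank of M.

1

Sorted (descending): 18, 16, 14, 12, 7, 7, 5
The 2 values of 7 occupy positions 5–6 → each gets rank 6.
M has value 18 min → rank 1.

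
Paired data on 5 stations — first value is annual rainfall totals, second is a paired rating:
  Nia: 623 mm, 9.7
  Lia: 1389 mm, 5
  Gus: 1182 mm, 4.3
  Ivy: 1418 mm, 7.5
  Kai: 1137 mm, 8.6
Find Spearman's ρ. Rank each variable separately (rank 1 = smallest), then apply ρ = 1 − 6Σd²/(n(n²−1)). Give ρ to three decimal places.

-0.600

Ranks of variable 1: 1, 4, 3, 5, 2
Ranks of variable 2: 5, 2, 1, 3, 4
d = r₁ − r₂: -4, 2, 2, 2, -2
d²: 16, 4, 4, 4, 4; Σd² = 32
ρ = 1 − 6·32/(5·24) = 1 − 192/120 = -0.600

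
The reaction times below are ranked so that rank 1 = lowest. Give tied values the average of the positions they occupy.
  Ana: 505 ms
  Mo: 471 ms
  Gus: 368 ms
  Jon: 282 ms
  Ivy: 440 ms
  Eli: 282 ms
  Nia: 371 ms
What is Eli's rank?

1.5

Sorted (ascending): 282, 282, 368, 371, 440, 471, 505
The 2 values of 282 occupy positions 1–2 → average rank (1+2)/2 = 1.5.
Eli has value 282 ms → rank 1.5.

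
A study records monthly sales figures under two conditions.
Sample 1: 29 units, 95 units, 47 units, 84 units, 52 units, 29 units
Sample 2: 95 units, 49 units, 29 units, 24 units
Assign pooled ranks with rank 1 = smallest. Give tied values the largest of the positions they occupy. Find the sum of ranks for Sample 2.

21

Sorted (ascending): 24, 29, 29, 29, 47, 49, 52, 84, 95, 95
The 3 values of 29 occupy positions 2–4 → each gets rank 4.
The 2 values of 95 occupy positions 9–10 → each gets rank 10.
Sample 2 values → pooled ranks: 95→10, 49→6, 29→4, 24→1
Rank sum = 10 + 6 + 4 + 1 = 21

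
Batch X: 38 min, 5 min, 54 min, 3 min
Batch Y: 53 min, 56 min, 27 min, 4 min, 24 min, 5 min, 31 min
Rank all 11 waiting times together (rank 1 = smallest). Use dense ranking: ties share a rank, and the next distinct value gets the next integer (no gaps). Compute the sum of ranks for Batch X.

20

Sorted (ascending): 3, 4, 5, 5, 24, 27, 31, 38, 53, 54, 56
The 2 values of 5 share dense rank 3.
Remaining distinct values take the next consecutive integers.
Batch X values → pooled ranks: 38→7, 5→3, 54→9, 3→1
Rank sum = 7 + 3 + 9 + 1 = 20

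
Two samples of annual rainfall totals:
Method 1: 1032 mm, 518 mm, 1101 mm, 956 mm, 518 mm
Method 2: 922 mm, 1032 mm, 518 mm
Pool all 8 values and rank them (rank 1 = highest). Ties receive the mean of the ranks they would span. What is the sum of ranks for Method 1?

21.5

Sorted (descending): 1101, 1032, 1032, 956, 922, 518, 518, 518
The 2 values of 1032 occupy positions 2–3 → average rank (2+3)/2 = 2.5.
The 3 values of 518 occupy positions 6–8 → average rank 7.
Method 1 values → pooled ranks: 1032→2.5, 518→7, 1101→1, 956→4, 518→7
Rank sum = 2.5 + 7 + 1 + 4 + 7 = 21.5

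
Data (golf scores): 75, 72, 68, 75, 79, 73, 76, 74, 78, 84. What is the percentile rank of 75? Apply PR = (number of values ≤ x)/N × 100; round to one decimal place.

N = 10.
Strictly below 75: 4. Equal to 75: 2.
PR = 6/10 × 100 = 60.0

60.0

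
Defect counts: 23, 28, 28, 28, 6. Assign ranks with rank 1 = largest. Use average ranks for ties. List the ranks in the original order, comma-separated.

4, 2, 2, 2, 5

Sorted (descending): 28, 28, 28, 23, 6
The 3 values of 28 occupy positions 1–3 → average rank 2.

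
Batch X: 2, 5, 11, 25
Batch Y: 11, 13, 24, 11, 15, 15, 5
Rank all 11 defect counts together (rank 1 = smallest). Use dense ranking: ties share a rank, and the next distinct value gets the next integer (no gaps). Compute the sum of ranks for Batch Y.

28

Sorted (ascending): 2, 5, 5, 11, 11, 11, 13, 15, 15, 24, 25
The 2 values of 5 share dense rank 2.
The 3 values of 11 share dense rank 3.
The 2 values of 15 share dense rank 5.
Remaining distinct values take the next consecutive integers.
Batch Y values → pooled ranks: 11→3, 13→4, 24→6, 11→3, 15→5, 15→5, 5→2
Rank sum = 3 + 4 + 6 + 3 + 5 + 5 + 2 = 28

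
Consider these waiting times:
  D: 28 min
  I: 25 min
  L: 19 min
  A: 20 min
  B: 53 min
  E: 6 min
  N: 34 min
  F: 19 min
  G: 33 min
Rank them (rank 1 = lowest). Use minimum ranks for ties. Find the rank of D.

Sorted (ascending): 6, 19, 19, 20, 25, 28, 33, 34, 53
The 2 values of 19 occupy positions 2–3 → each gets rank 2.
D has value 28 min → rank 6.

6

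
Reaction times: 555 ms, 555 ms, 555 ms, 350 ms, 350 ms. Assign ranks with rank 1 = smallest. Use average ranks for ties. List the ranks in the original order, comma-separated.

Sorted (ascending): 350, 350, 555, 555, 555
The 2 values of 350 occupy positions 1–2 → average rank (1+2)/2 = 1.5.
The 3 values of 555 occupy positions 3–5 → average rank 4.

4, 4, 4, 1.5, 1.5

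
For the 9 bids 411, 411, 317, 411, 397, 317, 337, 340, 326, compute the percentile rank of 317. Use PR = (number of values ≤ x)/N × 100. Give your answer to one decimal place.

N = 9.
Strictly below 317: 0. Equal to 317: 2.
PR = 2/9 × 100 = 22.2

22.2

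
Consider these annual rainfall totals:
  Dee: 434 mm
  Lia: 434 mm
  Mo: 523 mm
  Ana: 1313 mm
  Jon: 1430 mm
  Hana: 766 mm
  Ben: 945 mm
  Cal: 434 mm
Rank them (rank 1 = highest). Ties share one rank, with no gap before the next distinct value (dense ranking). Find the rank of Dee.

6

Sorted (descending): 1430, 1313, 945, 766, 523, 434, 434, 434
The 3 values of 434 share dense rank 6.
Remaining distinct values take the next consecutive integers.
Dee has value 434 mm → rank 6.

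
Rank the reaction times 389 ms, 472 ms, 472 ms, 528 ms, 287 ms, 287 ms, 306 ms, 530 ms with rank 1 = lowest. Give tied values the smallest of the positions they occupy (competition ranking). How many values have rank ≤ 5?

6

Sorted (ascending): 287, 287, 306, 389, 472, 472, 528, 530
The 2 values of 287 occupy positions 1–2 → each gets rank 1.
The 2 values of 472 occupy positions 5–6 → each gets rank 5.
Ranks ≤ 5: {1, 1, 3, 4, 5, 5} → 6 values.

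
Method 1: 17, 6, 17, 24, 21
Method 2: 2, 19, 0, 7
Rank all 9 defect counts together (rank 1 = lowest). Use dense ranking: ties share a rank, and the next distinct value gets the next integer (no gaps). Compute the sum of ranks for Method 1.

Sorted (ascending): 0, 2, 6, 7, 17, 17, 19, 21, 24
The 2 values of 17 share dense rank 5.
Remaining distinct values take the next consecutive integers.
Method 1 values → pooled ranks: 17→5, 6→3, 17→5, 24→8, 21→7
Rank sum = 5 + 3 + 5 + 8 + 7 = 28

28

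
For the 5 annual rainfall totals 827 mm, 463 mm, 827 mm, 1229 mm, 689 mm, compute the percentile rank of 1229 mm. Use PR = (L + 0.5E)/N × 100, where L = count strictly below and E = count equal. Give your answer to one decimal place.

90.0

N = 5.
Strictly below 1229: 4. Equal to 1229: 1.
PR = (4 + 0.5·1)/5 × 100 = 90.0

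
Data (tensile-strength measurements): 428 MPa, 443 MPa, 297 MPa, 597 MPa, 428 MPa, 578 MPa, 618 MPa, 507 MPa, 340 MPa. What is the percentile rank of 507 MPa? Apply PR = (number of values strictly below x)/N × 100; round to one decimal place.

N = 9.
Strictly below 507: 5. Equal to 507: 1.
PR = 5/9 × 100 = 55.6

55.6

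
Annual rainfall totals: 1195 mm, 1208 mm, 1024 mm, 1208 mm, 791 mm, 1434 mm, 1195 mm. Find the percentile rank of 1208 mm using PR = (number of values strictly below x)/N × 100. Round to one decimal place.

N = 7.
Strictly below 1208: 4. Equal to 1208: 2.
PR = 4/7 × 100 = 57.1

57.1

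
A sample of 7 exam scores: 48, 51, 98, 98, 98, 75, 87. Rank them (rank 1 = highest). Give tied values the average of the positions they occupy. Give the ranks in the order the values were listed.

7, 6, 2, 2, 2, 5, 4

Sorted (descending): 98, 98, 98, 87, 75, 51, 48
The 3 values of 98 occupy positions 1–3 → average rank 2.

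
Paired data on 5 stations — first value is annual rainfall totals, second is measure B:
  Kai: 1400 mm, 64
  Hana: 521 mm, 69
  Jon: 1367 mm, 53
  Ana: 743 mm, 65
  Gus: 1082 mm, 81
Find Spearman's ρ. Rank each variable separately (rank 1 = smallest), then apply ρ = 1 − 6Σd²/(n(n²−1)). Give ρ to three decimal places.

-0.600

Ranks of variable 1: 5, 1, 4, 2, 3
Ranks of variable 2: 2, 4, 1, 3, 5
d = r₁ − r₂: 3, -3, 3, -1, -2
d²: 9, 9, 9, 1, 4; Σd² = 32
ρ = 1 − 6·32/(5·24) = 1 − 192/120 = -0.600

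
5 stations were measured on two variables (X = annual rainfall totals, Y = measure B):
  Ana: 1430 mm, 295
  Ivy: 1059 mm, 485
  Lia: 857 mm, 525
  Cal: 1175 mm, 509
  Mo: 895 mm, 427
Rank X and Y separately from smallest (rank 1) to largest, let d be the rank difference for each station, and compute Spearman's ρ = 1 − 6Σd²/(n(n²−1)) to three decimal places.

-0.600

Ranks of variable 1: 5, 3, 1, 4, 2
Ranks of variable 2: 1, 3, 5, 4, 2
d = r₁ − r₂: 4, 0, -4, 0, 0
d²: 16, 0, 16, 0, 0; Σd² = 32
ρ = 1 − 6·32/(5·24) = 1 − 192/120 = -0.600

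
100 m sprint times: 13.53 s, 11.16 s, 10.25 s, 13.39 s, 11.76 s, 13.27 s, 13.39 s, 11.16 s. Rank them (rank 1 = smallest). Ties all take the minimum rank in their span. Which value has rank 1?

10.25

Sorted (ascending): 10.25, 11.16, 11.16, 11.76, 13.27, 13.39, 13.39, 13.53
The 2 values of 11.16 occupy positions 2–3 → each gets rank 2.
The 2 values of 13.39 occupy positions 6–7 → each gets rank 6.
Rank 1 → value 10.25.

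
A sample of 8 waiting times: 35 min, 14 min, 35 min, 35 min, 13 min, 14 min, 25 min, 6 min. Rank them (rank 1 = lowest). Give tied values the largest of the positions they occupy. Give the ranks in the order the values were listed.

Sorted (ascending): 6, 13, 14, 14, 25, 35, 35, 35
The 2 values of 14 occupy positions 3–4 → each gets rank 4.
The 3 values of 35 occupy positions 6–8 → each gets rank 8.

8, 4, 8, 8, 2, 4, 5, 1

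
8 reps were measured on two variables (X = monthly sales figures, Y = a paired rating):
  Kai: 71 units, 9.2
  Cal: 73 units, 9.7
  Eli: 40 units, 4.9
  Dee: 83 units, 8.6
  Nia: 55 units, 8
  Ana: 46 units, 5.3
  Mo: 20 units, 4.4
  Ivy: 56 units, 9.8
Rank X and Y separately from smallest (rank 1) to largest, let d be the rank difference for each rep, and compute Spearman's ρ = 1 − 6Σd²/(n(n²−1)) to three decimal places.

0.786

Ranks of variable 1: 6, 7, 2, 8, 4, 3, 1, 5
Ranks of variable 2: 6, 7, 2, 5, 4, 3, 1, 8
d = r₁ − r₂: 0, 0, 0, 3, 0, 0, 0, -3
d²: 0, 0, 0, 9, 0, 0, 0, 9; Σd² = 18
ρ = 1 − 6·18/(8·63) = 1 − 108/504 = 0.786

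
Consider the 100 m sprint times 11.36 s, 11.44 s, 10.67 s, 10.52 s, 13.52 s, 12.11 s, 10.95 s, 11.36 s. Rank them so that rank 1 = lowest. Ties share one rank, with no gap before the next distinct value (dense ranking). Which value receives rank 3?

Sorted (ascending): 10.52, 10.67, 10.95, 11.36, 11.36, 11.44, 12.11, 13.52
The 2 values of 11.36 share dense rank 4.
Remaining distinct values take the next consecutive integers.
Rank 3 → value 10.95.

10.95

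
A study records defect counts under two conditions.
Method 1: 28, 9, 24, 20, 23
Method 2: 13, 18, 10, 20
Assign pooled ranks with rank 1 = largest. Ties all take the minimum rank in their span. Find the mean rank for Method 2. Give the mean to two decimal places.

Sorted (descending): 28, 24, 23, 20, 20, 18, 13, 10, 9
The 2 values of 20 occupy positions 4–5 → each gets rank 4.
Method 2 values → pooled ranks: 13→7, 18→6, 10→8, 20→4
Mean rank = (7 + 6 + 8 + 4) / 4 = 6.25

6.25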